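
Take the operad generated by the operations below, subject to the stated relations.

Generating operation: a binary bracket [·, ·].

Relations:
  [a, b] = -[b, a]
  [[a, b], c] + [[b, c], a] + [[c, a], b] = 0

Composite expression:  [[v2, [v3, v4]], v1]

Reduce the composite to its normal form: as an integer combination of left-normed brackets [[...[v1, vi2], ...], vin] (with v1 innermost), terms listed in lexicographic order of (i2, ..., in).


-[[[v1, v2], v3], v4] + [[[v1, v2], v4], v3] + [[[v1, v3], v4], v2] - [[[v1, v4], v3], v2]

A multilinear Lie element is pinned by v1-initial words (v1 innermost).
Composite bracket: [[v2, [v3, v4]], v1]
Expanding via [a, b] = ab - ba: 8 signed words (2^3 = 8).
The v1-initial words carry the normal form:
  v1v2v3v4 (sign -1) contributes -[[[v1, v2], v3], v4]
  v1v2v4v3 (sign +1) contributes +[[[v1, v2], v4], v3]
  v1v3v4v2 (sign +1) contributes +[[[v1, v3], v4], v2]
  v1v4v3v2 (sign -1) contributes -[[[v1, v4], v3], v2]


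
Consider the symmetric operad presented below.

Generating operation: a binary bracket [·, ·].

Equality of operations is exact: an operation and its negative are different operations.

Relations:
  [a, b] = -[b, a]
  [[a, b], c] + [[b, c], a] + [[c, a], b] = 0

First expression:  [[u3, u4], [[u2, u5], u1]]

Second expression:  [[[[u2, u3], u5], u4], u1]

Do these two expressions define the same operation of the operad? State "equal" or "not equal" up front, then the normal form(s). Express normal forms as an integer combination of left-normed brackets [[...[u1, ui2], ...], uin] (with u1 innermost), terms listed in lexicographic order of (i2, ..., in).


not equal — first [[[[u1, u2], u5], u3], u4] - [[[[u1, u2], u5], u4], u3] - [[[[u1, u5], u2], u3], u4] + [[[[u1, u5], u2], u4], u3], second -[[[[u1, u2], u3], u5], u4] + [[[[u1, u3], u2], u5], u4] + [[[[u1, u4], u2], u3], u5] - [[[[u1, u4], u3], u2], u5] - [[[[u1, u4], u5], u2], u3] + [[[[u1, u4], u5], u3], u2] + [[[[u1, u5], u2], u3], u4] - [[[[u1, u5], u3], u2], u4]

In normal form, the first expression is [[[[u1, u2], u5], u3], u4] - [[[[u1, u2], u5], u4], u3] - [[[[u1, u5], u2], u3], u4] + [[[[u1, u5], u2], u4], u3]
In normal form, the second expression is -[[[[u1, u2], u3], u5], u4] + [[[[u1, u3], u2], u5], u4] + [[[[u1, u4], u2], u3], u5] - [[[[u1, u4], u3], u2], u5] - [[[[u1, u4], u5], u2], u3] + [[[[u1, u4], u5], u3], u2] + [[[[u1, u5], u2], u3], u4] - [[[[u1, u5], u3], u2], u4]
No match — not equal.


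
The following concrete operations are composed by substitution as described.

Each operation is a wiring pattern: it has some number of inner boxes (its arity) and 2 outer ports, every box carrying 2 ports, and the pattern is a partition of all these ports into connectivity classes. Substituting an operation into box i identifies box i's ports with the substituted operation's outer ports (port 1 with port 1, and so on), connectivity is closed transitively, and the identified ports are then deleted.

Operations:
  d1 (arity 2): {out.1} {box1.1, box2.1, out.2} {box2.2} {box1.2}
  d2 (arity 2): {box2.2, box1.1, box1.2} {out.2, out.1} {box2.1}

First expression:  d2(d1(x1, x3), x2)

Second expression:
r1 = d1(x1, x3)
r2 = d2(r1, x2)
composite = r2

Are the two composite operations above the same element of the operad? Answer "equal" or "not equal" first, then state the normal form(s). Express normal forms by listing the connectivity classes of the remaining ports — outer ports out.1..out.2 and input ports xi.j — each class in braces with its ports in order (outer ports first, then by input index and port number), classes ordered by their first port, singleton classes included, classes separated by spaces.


equal: each reduces to {out.1, out.2} {x1.1, x2.2, x3.1} {x1.2} {x2.1} {x3.2}

The first composite normalizes to {out.1, out.2} {x1.1, x2.2, x3.1} {x1.2} {x2.1} {x3.2}
The second composite normalizes to {out.1, out.2} {x1.1, x2.2, x3.1} {x1.2} {x2.1} {x3.2}
The normal forms match — equal.


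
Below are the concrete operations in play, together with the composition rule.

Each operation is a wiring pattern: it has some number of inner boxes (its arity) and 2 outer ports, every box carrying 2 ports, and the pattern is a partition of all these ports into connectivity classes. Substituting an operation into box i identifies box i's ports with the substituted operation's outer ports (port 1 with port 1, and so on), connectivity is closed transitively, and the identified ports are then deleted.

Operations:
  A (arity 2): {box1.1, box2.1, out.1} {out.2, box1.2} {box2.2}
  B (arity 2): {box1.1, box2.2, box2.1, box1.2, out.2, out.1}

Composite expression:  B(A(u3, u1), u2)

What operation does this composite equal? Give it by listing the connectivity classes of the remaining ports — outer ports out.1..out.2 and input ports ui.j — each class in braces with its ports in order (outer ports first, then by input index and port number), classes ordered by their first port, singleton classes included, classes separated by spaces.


{out.1, out.2, u1.1, u2.1, u2.2, u3.1, u3.2} {u1.2}

Two ports join when wires chain via B-identified ports.
through A, on inputs (u3, u1): {out.1, u1.1, u3.1} {out.2, u3.2} {u1.2} (out.j = stage outer ports)
through B, on inputs (u3, u1, u2): {out.1, out.2, u1.1, u2.1, u2.2, u3.1, u3.2} {u1.2} (out.j = stage outer ports)


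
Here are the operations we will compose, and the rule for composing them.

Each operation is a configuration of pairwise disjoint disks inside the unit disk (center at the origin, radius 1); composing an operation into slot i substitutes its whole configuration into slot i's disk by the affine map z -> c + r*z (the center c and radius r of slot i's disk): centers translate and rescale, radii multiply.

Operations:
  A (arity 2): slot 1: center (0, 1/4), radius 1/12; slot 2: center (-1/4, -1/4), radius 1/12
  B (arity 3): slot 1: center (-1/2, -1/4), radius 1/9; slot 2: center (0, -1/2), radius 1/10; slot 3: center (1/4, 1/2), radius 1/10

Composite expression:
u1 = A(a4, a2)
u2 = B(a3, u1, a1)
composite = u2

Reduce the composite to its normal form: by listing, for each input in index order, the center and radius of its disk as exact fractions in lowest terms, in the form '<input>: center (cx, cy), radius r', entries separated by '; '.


a1: center (1/4, 1/2), radius 1/10; a2: center (-1/40, -21/40), radius 1/120; a3: center (-1/2, -1/4), radius 1/9; a4: center (0, -19/40), radius 1/120

Below B, radii multiply path by path; the a-disk centers shift.
a3: after 1 affine step, its disk has center (-1/2, -1/4), radius 1/9
a4: after 2 affine steps, its disk has center (0, -19/40), radius 1/120
a2: after 2 affine steps, its disk has center (-1/40, -21/40), radius 1/120
a1: after 1 affine step, its disk has center (1/4, 1/2), radius 1/10


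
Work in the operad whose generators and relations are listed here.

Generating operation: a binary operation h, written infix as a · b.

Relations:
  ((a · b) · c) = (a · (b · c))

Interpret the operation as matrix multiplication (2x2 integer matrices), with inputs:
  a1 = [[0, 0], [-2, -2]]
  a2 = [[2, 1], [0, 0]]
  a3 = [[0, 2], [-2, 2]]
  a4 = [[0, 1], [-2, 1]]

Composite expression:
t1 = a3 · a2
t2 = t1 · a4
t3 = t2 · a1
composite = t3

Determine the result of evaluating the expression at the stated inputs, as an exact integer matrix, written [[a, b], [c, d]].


(a3 · a2) = [[0, 0], [-4, -2]]
((a3 · a2) · a4) = [[0, 0], [4, -6]]
(((a3 · a2) · a4) · a1) = [[0, 0], [12, 12]]

[[0, 0], [12, 12]]


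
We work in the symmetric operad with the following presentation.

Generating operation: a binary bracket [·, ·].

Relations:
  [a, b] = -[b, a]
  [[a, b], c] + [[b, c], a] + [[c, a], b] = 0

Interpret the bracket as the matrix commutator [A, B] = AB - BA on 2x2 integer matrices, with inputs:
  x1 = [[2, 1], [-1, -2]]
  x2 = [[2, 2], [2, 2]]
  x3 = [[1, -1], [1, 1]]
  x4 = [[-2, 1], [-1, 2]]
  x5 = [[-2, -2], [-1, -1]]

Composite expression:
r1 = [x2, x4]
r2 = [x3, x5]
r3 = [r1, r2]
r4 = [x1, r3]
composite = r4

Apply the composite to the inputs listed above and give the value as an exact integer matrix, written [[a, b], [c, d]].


[x2, x4] = [[-4, 8], [-8, 4]]
[x3, x5] = [[3, -1], [-1, -3]]
[[x2, x4], [x3, x5]] = [[-16, -40], [-56, 16]]
[x1, [[x2, x4], [x3, x5]]] = [[-96, -128], [256, 96]]

[[-96, -128], [256, 96]]


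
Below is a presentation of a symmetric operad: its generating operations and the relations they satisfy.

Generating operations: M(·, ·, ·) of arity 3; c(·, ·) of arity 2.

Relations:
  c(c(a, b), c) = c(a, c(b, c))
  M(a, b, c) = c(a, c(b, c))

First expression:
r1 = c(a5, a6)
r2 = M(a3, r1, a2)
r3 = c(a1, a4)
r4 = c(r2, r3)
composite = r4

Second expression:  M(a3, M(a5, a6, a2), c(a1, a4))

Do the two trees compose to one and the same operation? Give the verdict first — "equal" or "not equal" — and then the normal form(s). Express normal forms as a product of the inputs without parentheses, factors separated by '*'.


equal — both sides give a3 * a5 * a6 * a2 * a1 * a4

In normal form, the first expression is a3 * a5 * a6 * a2 * a1 * a4
In normal form, the second expression is a3 * a5 * a6 * a2 * a1 * a4
Both agree, so they are equal.


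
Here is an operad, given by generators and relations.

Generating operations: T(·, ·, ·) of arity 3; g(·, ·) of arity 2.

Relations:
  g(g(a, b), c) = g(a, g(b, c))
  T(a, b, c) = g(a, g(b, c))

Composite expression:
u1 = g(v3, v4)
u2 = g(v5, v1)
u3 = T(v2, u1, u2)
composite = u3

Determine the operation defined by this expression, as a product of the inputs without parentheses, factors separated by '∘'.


v2 ∘ v3 ∘ v4 ∘ v5 ∘ v1


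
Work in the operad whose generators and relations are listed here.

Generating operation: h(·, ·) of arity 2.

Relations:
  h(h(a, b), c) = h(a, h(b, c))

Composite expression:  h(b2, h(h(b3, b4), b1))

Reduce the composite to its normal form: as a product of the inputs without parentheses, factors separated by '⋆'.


b2 ⋆ b3 ⋆ b4 ⋆ b1


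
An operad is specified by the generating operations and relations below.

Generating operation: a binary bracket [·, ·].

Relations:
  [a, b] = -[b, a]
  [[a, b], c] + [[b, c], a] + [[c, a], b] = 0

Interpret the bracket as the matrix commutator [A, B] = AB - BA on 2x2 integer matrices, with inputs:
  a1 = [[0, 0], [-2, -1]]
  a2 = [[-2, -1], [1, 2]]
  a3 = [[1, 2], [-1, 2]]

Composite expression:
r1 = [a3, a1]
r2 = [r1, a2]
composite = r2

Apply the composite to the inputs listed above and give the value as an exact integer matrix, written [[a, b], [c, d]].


[[-5, 0], [20, 5]]

[a3, a1] = [[-4, -2], [-3, 4]]
[[a3, a1], a2] = [[-5, 0], [20, 5]]


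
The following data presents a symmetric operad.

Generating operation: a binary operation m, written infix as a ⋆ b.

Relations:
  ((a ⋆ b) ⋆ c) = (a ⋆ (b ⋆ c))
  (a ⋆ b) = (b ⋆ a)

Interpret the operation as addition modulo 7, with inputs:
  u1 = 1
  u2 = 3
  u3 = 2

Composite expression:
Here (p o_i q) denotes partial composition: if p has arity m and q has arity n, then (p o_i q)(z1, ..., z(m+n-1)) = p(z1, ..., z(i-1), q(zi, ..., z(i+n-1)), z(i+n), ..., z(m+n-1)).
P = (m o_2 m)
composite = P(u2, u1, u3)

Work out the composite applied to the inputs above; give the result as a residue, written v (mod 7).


6 (mod 7)


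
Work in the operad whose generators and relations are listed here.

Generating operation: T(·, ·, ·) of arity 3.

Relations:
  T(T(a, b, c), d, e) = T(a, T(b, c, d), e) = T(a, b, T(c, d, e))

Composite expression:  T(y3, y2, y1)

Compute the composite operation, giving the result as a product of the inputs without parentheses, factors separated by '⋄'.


y3 ⋄ y2 ⋄ y1


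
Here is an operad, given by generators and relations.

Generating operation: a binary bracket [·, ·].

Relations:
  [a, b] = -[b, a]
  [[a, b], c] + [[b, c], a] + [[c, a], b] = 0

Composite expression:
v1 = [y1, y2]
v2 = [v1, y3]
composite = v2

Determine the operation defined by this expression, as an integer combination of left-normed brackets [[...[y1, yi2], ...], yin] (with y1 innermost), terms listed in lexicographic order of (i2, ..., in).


In the tensor algebra, words opening y1 carry the y1-anchored form.
Composite bracket: [[y1, y2], y3]
Expanding via [a, b] = ab - ba: 4 signed words (2^2 = 4).
Keep just the words that open with y1:
  from y1y2y3, sign +1: term +[[y1, y2], y3]

[[y1, y2], y3]


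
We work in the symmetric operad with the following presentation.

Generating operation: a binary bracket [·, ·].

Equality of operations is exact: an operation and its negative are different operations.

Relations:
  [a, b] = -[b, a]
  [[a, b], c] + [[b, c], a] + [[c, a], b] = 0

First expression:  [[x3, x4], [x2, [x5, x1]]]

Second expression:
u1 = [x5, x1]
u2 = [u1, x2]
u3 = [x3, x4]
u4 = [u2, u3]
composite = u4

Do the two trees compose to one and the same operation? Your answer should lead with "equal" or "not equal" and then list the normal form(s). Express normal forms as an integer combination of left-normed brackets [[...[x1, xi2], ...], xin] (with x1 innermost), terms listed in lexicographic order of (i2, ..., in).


equal: each reduces to -[[[[x1, x5], x2], x3], x4] + [[[[x1, x5], x2], x4], x3]

In normal form, the first expression is -[[[[x1, x5], x2], x3], x4] + [[[[x1, x5], x2], x4], x3]
In normal form, the second expression is -[[[[x1, x5], x2], x3], x4] + [[[[x1, x5], x2], x4], x3]
One common form — equal.


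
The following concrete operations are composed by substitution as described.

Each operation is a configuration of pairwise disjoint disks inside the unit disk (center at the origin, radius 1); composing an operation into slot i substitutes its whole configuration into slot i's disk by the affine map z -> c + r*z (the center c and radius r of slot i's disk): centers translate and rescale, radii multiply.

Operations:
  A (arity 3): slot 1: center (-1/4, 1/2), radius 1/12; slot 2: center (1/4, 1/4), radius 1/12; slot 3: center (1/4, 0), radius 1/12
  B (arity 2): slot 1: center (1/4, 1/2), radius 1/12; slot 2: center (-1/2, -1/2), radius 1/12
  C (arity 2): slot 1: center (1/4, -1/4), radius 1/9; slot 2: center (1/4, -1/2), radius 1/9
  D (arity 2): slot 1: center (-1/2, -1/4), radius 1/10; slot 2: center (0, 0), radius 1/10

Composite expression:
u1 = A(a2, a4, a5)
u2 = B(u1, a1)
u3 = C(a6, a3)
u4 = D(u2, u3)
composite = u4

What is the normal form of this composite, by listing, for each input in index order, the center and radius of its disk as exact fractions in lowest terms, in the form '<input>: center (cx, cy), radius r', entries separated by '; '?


a1: center (-11/20, -3/10), radius 1/120; a2: center (-229/480, -47/240), radius 1/1440; a3: center (1/40, -1/20), radius 1/90; a4: center (-227/480, -19/96), radius 1/1440; a5: center (-227/480, -1/5), radius 1/1440; a6: center (1/40, -1/40), radius 1/90

Affine substitution under D: radii multiply and a-centers shift.
a2: after 3 affine steps, its disk has center (-229/480, -47/240), radius 1/1440
a4: after 3 affine steps, its disk has center (-227/480, -19/96), radius 1/1440
a5: after 3 affine steps, its disk has center (-227/480, -1/5), radius 1/1440
a1: after 2 affine steps, its disk has center (-11/20, -3/10), radius 1/120
a6: after 2 affine steps, its disk has center (1/40, -1/40), radius 1/90
a3: after 2 affine steps, its disk has center (1/40, -1/20), radius 1/90


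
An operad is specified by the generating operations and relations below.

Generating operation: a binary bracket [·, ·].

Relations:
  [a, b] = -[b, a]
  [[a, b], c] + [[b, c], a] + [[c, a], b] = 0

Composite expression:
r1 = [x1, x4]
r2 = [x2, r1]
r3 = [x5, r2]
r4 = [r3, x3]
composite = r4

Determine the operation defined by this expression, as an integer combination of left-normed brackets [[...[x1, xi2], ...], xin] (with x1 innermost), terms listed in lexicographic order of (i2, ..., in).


[[[[x1, x4], x2], x5], x3]

Expand each bracket as ab - ba; the x1-initial words give the coefficients.
Composite bracket: [[x5, [x2, [x1, x4]]], x3]
The bracket unfolds into 16 signed words via [a, b] = ab - ba (2^4 = 16).
Words beginning with x1 determine it all:
  from x1x4x2x5x3, sign +1: term +[[[[x1, x4], x2], x5], x3]


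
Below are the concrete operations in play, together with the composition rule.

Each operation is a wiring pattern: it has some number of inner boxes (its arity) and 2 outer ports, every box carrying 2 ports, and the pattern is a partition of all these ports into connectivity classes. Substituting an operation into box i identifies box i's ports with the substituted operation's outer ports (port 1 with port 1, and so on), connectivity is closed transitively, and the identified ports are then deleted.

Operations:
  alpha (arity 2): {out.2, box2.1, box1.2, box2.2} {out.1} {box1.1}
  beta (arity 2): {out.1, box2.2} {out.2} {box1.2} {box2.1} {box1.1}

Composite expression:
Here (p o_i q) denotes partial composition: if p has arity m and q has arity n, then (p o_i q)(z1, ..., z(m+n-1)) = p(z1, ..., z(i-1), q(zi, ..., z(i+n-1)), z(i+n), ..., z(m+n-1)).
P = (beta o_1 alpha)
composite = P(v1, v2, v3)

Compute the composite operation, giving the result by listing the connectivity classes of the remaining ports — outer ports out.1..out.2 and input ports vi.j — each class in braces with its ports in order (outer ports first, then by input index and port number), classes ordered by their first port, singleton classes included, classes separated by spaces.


{out.1, v3.2} {out.2} {v1.1} {v1.2, v2.1, v2.2} {v3.1}


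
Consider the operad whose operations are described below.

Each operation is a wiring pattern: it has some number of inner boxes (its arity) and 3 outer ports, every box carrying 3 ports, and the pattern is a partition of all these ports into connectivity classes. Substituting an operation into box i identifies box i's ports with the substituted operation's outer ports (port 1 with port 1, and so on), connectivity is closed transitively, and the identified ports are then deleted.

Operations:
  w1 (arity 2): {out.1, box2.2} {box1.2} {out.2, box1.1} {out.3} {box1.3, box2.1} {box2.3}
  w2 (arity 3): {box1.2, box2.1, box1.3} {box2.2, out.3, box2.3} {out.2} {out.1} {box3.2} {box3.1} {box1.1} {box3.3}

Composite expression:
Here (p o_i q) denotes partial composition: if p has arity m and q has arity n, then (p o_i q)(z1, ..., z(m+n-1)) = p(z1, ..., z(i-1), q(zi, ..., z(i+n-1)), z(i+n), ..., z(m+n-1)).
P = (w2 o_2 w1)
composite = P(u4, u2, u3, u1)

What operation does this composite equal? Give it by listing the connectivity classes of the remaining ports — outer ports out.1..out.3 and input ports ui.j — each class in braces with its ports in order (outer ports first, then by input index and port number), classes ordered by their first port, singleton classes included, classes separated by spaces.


{out.1} {out.2} {out.3, u2.1} {u1.1} {u1.2} {u1.3} {u2.2} {u2.3, u3.1} {u3.2, u4.2, u4.3} {u3.3} {u4.1}

Two ports join when wires chain via w2-identified ports.
the subtree at w1 composes to {out.1, u3.2} {out.2, u2.1} {out.3} {u2.2} {u2.3, u3.1} {u3.3} on (u2, u3); out.j = own outer ports
the subtree at w2 composes to {out.1} {out.2} {out.3, u2.1} {u1.1} {u1.2} {u1.3} {u2.2} {u2.3, u3.1} {u3.2, u4.2, u4.3} {u3.3} {u4.1} on (u4, u2, u3, u1); out.j = own outer ports


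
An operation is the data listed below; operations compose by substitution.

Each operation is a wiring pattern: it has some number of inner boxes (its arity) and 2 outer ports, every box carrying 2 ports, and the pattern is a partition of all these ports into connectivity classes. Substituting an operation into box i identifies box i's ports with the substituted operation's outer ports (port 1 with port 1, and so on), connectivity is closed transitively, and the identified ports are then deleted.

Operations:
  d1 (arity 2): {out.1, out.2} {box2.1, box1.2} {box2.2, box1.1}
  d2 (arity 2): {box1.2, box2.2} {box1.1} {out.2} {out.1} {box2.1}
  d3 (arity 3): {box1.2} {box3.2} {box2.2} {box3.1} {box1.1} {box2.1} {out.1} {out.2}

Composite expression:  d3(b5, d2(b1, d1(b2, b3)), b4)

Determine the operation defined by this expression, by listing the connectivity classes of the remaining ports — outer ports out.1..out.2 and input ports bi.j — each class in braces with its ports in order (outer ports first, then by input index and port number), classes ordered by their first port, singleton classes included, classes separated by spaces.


Reachability decides: close wires over d3-identified ports.
the subtree at d1 composes to {out.1, out.2} {b2.1, b3.2} {b2.2, b3.1} on (b2, b3); out.j = own outer ports
the subtree at d2 composes to {out.1} {out.2} {b1.1} {b1.2} {b2.1, b3.2} {b2.2, b3.1} on (b1, b2, b3); out.j = own outer ports
the subtree at d3 composes to {out.1} {out.2} {b1.1} {b1.2} {b2.1, b3.2} {b2.2, b3.1} {b4.1} {b4.2} {b5.1} {b5.2} on (b5, b1, b2, b3, b4); out.j = own outer ports

{out.1} {out.2} {b1.1} {b1.2} {b2.1, b3.2} {b2.2, b3.1} {b4.1} {b4.2} {b5.1} {b5.2}


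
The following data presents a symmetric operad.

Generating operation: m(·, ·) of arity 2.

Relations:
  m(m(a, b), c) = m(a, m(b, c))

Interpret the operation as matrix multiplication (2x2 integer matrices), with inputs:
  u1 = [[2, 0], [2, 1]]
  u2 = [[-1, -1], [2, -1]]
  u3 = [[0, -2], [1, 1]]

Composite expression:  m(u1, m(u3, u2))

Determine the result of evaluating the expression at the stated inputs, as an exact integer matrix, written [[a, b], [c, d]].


[[-8, 4], [-7, 2]]


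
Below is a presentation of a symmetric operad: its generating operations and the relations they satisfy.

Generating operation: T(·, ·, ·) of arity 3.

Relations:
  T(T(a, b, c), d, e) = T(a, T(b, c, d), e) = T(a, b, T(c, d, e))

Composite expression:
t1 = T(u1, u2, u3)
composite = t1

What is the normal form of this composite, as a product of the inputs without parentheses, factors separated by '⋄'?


u1 ⋄ u2 ⋄ u3

All parenthesizations of T agree; list the u-inputs left to right.
T(u1, u2, u3) spells out as u1 ⋄ u2 ⋄ u3


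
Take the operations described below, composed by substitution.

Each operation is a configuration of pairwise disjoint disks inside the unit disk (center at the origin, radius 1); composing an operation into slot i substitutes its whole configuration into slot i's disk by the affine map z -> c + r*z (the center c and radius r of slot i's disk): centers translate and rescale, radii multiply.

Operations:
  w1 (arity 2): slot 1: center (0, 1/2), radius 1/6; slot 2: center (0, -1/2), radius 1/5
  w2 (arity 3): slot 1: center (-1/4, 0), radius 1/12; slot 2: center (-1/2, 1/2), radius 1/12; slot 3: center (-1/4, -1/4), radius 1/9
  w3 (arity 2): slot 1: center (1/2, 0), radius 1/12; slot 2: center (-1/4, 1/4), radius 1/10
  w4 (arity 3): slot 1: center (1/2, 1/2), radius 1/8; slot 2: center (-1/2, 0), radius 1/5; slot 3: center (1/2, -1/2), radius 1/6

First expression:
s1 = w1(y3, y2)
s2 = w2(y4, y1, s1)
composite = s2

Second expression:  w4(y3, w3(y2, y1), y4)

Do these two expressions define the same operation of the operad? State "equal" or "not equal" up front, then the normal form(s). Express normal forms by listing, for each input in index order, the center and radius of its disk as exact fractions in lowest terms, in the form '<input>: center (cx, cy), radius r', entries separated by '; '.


not equal; first: y1: center (-1/2, 1/2), radius 1/12; y2: center (-1/4, -11/36), radius 1/45; y3: center (-1/4, -7/36), radius 1/54; y4: center (-1/4, 0), radius 1/12; second: y1: center (-11/20, 1/20), radius 1/50; y2: center (-2/5, 0), radius 1/60; y3: center (1/2, 1/2), radius 1/8; y4: center (1/2, -1/2), radius 1/6

The first expression reduces to y1: center (-1/2, 1/2), radius 1/12; y2: center (-1/4, -11/36), radius 1/45; y3: center (-1/4, -7/36), radius 1/54; y4: center (-1/4, 0), radius 1/12
The second expression reduces to y1: center (-11/20, 1/20), radius 1/50; y2: center (-2/5, 0), radius 1/60; y3: center (1/2, 1/2), radius 1/8; y4: center (1/2, -1/2), radius 1/6
Different reductions; not equal.


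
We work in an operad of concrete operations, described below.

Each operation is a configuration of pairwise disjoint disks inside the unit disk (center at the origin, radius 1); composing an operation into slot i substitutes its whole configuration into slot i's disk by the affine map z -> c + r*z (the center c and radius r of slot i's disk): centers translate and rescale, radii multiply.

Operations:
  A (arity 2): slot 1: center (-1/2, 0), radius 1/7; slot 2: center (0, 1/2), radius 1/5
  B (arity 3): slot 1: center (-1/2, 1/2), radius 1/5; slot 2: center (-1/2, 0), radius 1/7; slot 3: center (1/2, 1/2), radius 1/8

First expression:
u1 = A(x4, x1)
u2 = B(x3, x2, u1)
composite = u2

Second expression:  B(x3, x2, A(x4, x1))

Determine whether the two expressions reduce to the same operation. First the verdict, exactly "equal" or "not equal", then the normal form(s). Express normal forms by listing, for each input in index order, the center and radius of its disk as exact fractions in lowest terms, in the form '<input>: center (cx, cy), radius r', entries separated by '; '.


equal; the common form is x1: center (1/2, 9/16), radius 1/40; x2: center (-1/2, 0), radius 1/7; x3: center (-1/2, 1/2), radius 1/5; x4: center (7/16, 1/2), radius 1/56

Normal form of the first expression: x1: center (1/2, 9/16), radius 1/40; x2: center (-1/2, 0), radius 1/7; x3: center (-1/2, 1/2), radius 1/5; x4: center (7/16, 1/2), radius 1/56
Normal form of the second expression: x1: center (1/2, 9/16), radius 1/40; x2: center (-1/2, 0), radius 1/7; x3: center (-1/2, 1/2), radius 1/5; x4: center (7/16, 1/2), radius 1/56
The forms coincide; equal.


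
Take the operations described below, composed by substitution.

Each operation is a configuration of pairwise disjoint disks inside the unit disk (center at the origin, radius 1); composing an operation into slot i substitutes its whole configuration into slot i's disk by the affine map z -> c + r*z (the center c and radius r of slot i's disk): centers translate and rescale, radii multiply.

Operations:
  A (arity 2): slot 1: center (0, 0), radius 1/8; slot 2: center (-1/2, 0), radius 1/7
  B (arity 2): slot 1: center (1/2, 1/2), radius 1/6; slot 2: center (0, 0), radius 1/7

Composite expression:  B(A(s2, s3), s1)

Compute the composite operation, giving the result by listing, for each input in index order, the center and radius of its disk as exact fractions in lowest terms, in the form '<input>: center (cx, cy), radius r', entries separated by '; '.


s1: center (0, 0), radius 1/7; s2: center (1/2, 1/2), radius 1/48; s3: center (5/12, 1/2), radius 1/42

Below B, radii multiply path by path; the s-disk centers shift.
for s2, the 2-step affine chain lands on center (1/2, 1/2), radius 1/48
for s3, the 2-step affine chain lands on center (5/12, 1/2), radius 1/42
for s1, the 1-step affine chain lands on center (0, 0), radius 1/7


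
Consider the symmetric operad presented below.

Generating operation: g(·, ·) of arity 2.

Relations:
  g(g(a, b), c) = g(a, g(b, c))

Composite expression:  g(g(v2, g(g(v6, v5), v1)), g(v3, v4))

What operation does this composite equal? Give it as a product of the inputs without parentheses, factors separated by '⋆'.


v2 ⋆ v6 ⋆ v5 ⋆ v1 ⋆ v3 ⋆ v4

Key point: g is associative — brackets drop, the v-order remains.
g(v6, v5) spells out as v6 ⋆ v5
g(g(v6, v5), v1) spells out as v6 ⋆ v5 ⋆ v1
g(v2, g(g(v6, v5), v1)) spells out as v2 ⋆ v6 ⋆ v5 ⋆ v1
g(v3, v4) spells out as v3 ⋆ v4
g(g(v2, g(g(v6, v5), v1)), g(v3, v4)) spells out as v2 ⋆ v6 ⋆ v5 ⋆ v1 ⋆ v3 ⋆ v4


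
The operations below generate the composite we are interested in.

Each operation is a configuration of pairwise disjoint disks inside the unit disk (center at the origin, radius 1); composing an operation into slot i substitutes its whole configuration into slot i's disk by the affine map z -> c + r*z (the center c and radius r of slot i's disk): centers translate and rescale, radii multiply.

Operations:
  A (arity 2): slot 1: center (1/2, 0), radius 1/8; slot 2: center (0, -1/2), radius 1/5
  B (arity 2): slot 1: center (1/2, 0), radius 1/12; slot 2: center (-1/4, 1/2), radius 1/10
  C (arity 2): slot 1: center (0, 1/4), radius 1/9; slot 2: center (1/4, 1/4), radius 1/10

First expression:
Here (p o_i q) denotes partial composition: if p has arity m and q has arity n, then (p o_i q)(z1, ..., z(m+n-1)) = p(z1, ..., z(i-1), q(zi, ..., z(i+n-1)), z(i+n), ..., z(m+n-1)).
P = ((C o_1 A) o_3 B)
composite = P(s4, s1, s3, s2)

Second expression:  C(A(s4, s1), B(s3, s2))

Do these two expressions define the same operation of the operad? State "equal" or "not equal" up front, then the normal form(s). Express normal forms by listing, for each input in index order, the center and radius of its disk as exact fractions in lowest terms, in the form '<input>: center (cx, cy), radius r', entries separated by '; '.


The first composite normalizes to s1: center (0, 7/36), radius 1/45; s2: center (9/40, 3/10), radius 1/100; s3: center (3/10, 1/4), radius 1/120; s4: center (1/18, 1/4), radius 1/72
The second composite normalizes to s1: center (0, 7/36), radius 1/45; s2: center (9/40, 3/10), radius 1/100; s3: center (3/10, 1/4), radius 1/120; s4: center (1/18, 1/4), radius 1/72
Same normal form: equal.

equal — both sides give s1: center (0, 7/36), radius 1/45; s2: center (9/40, 3/10), radius 1/100; s3: center (3/10, 1/4), radius 1/120; s4: center (1/18, 1/4), radius 1/72


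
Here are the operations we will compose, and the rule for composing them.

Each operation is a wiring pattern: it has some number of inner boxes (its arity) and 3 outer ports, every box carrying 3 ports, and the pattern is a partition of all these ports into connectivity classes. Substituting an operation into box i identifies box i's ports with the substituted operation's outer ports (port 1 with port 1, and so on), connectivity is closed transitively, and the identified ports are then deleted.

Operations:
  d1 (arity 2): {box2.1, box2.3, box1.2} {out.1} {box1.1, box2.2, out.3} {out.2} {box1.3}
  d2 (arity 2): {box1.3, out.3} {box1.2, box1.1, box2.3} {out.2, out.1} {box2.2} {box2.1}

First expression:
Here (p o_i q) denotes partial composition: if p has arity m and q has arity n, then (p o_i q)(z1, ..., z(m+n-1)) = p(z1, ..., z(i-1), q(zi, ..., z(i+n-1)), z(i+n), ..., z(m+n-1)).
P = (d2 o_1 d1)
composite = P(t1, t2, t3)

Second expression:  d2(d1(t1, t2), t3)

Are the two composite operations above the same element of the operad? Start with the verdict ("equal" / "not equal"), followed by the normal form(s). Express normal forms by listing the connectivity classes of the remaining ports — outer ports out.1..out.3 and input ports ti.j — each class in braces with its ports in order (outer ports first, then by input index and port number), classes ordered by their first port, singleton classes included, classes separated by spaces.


equal: each reduces to {out.1, out.2} {out.3, t1.1, t2.2} {t1.2, t2.1, t2.3} {t1.3} {t3.1} {t3.2} {t3.3}


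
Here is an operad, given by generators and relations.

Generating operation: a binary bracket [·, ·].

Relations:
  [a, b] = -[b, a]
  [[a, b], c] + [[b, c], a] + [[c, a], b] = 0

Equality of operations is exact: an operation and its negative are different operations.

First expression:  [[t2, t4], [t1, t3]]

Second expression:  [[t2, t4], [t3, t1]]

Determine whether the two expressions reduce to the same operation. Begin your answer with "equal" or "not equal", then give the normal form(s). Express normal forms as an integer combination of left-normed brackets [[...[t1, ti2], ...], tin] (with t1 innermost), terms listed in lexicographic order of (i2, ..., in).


not equal: they reduce to -[[[t1, t3], t2], t4] + [[[t1, t3], t4], t2] and [[[t1, t3], t2], t4] - [[[t1, t3], t4], t2]


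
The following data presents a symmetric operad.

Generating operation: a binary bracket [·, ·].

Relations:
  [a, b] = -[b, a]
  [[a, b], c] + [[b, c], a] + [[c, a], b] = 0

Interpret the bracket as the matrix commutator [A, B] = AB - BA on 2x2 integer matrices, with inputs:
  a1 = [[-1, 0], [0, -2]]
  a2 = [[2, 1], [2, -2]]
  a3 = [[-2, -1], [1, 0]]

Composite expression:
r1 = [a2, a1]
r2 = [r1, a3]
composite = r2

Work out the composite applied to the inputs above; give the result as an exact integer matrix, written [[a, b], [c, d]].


[[1, -2], [-4, -1]]


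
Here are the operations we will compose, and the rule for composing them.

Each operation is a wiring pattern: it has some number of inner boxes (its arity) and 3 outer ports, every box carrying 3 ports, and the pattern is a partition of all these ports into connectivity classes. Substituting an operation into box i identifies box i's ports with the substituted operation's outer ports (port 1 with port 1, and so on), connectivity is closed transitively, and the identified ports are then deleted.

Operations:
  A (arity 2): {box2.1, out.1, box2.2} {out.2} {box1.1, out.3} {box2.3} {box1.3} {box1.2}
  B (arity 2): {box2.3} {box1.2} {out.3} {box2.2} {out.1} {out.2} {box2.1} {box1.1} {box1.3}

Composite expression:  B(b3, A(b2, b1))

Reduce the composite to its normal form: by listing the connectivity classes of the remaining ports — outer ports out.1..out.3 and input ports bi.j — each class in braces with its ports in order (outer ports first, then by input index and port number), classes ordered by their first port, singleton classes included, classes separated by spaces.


{out.1} {out.2} {out.3} {b1.1, b1.2} {b1.3} {b2.1} {b2.2} {b2.3} {b3.1} {b3.2} {b3.3}

Substituting into B glues patterns; closure does the rest.
after A, the pattern on (b2, b1) reads {out.1, b1.1, b1.2} {out.2} {out.3, b2.1} {b1.3} {b2.2} {b2.3} (out.j = its outer ports)
after B, the pattern on (b3, b2, b1) reads {out.1} {out.2} {out.3} {b1.1, b1.2} {b1.3} {b2.1} {b2.2} {b2.3} {b3.1} {b3.2} {b3.3} (out.j = its outer ports)


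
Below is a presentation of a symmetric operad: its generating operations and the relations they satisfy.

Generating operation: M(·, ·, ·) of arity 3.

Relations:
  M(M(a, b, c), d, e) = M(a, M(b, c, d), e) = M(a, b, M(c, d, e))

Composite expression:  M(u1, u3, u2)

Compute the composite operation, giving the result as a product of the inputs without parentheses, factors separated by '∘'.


Associativity of M dissolves the nesting; only the u-input order survives.
M(u1, u3, u2) unparenthesizes to u1 ∘ u3 ∘ u2

u1 ∘ u3 ∘ u2


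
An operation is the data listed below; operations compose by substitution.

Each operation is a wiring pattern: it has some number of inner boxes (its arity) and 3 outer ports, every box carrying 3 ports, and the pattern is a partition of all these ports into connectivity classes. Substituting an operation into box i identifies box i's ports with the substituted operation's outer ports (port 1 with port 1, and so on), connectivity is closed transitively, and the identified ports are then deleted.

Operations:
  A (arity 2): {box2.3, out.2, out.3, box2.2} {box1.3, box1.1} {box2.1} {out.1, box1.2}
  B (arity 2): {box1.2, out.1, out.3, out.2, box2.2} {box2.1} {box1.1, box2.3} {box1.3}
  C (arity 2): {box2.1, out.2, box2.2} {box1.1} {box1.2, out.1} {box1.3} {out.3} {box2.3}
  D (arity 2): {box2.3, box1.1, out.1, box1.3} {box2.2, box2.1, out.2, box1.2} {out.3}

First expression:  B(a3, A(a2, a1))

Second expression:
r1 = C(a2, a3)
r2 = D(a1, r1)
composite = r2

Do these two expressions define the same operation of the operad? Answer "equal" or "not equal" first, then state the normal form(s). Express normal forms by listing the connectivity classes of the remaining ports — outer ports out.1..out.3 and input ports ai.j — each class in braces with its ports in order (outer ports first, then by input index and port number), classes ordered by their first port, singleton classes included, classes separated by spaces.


not equal — first {out.1, out.2, out.3, a1.2, a1.3, a3.1, a3.2} {a1.1} {a2.1, a2.3} {a2.2} {a3.3}, second {out.1, a1.1, a1.3} {out.2, a1.2, a2.2, a3.1, a3.2} {out.3} {a2.1} {a2.3} {a3.3}

Reducing the first expression gives {out.1, out.2, out.3, a1.2, a1.3, a3.1, a3.2} {a1.1} {a2.1, a2.3} {a2.2} {a3.3}
Reducing the second expression gives {out.1, a1.1, a1.3} {out.2, a1.2, a2.2, a3.1, a3.2} {out.3} {a2.1} {a2.3} {a3.3}
No match — not equal.


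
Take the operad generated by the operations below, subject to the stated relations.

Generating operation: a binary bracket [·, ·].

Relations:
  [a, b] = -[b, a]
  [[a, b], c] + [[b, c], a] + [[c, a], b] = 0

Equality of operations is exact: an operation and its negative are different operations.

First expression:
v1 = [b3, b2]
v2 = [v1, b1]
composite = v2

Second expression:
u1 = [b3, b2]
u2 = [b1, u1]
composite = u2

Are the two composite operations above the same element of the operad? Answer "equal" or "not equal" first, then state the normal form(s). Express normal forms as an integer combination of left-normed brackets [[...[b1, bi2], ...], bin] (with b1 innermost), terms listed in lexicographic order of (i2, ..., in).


The first expression reduces to [[b1, b2], b3] - [[b1, b3], b2]
The second expression reduces to -[[b1, b2], b3] + [[b1, b3], b2]
The forms do not match — not equal.

not equal; the first gives [[b1, b2], b3] - [[b1, b3], b2] and the second -[[b1, b2], b3] + [[b1, b3], b2]


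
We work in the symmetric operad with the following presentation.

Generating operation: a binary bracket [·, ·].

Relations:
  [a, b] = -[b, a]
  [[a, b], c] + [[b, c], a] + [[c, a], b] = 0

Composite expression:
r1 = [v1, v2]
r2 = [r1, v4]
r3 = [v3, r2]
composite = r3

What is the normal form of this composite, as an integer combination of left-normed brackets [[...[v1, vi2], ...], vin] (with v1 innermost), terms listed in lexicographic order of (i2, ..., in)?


Antisymmetry and Jacobi reduce to v1-anchored left-normed brackets.
Composite bracket: [v3, [[v1, v2], v4]]
Full expansion: 8 signed words from ab - ba (2^3 = 8).
Words beginning with v1 determine it all:
  v1v2v4v3 appears with sign -1, giving the term -[[[v1, v2], v4], v3]

-[[[v1, v2], v4], v3]


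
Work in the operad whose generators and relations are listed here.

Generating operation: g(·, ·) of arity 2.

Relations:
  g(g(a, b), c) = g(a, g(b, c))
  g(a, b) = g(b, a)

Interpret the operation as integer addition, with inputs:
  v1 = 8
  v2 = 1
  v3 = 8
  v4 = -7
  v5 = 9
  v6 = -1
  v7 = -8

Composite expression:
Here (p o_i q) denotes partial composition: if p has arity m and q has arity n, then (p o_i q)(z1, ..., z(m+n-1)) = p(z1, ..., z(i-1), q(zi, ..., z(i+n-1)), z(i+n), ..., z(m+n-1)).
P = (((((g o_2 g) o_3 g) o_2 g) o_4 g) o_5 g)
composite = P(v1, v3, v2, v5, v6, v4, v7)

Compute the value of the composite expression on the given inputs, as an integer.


g(v3, v2) = 9
g(v6, v4) = -8
g(v5, g(v6, v4)) = 1
g(g(v5, g(v6, v4)), v7) = -7
g(g(v3, v2), g(g(v5, g(v6, v4)), v7)) = 2
g(v1, g(g(v3, v2), g(g(v5, g(v6, v4)), v7))) = 10

10


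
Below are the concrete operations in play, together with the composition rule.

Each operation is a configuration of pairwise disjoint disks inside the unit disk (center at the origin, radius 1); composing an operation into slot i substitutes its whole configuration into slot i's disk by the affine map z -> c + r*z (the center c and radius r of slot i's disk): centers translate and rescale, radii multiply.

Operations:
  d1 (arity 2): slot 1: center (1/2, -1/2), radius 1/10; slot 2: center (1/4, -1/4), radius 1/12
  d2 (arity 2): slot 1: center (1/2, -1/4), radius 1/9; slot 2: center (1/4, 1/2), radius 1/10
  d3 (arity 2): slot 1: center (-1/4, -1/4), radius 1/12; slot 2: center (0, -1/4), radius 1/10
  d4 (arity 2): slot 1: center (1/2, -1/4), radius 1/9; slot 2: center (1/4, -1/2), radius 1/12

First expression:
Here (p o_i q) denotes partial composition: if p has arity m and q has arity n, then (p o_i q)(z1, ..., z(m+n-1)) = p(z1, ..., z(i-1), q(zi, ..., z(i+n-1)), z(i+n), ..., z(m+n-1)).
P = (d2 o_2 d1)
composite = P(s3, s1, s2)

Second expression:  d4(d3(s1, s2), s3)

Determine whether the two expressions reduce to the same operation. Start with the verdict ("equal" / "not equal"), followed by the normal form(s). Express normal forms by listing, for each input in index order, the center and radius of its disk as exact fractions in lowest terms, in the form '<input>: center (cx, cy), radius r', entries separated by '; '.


not equal; first: s1: center (3/10, 9/20), radius 1/100; s2: center (11/40, 19/40), radius 1/120; s3: center (1/2, -1/4), radius 1/9; second: s1: center (17/36, -5/18), radius 1/108; s2: center (1/2, -5/18), radius 1/90; s3: center (1/4, -1/2), radius 1/12

Normal form of the first expression: s1: center (3/10, 9/20), radius 1/100; s2: center (11/40, 19/40), radius 1/120; s3: center (1/2, -1/4), radius 1/9
Normal form of the second expression: s1: center (17/36, -5/18), radius 1/108; s2: center (1/2, -5/18), radius 1/90; s3: center (1/4, -1/2), radius 1/12
Distinct normal forms: not equal.
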